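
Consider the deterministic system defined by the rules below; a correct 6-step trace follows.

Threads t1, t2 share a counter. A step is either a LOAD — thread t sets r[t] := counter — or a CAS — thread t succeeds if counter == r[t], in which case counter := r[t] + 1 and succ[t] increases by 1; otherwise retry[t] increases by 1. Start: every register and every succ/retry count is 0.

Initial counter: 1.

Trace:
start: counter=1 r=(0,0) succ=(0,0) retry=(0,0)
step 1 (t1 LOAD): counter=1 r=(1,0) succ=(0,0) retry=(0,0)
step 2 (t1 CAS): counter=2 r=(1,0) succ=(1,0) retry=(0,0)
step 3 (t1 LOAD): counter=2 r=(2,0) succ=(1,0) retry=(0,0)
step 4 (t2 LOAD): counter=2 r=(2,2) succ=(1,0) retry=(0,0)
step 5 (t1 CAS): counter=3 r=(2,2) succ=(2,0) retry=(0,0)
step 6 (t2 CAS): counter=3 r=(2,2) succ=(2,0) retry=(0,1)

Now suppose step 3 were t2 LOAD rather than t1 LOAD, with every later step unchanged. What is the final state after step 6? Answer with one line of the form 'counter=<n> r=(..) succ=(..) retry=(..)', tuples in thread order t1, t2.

(re-executing from step 3 with the substitution; state before step 3: counter=2 r=(1,0) succ=(1,0) retry=(0,0))
step 3 (t2 LOAD): counter=2 r=(1,2) succ=(1,0) retry=(0,0)
step 4 (t2 LOAD): counter=2 r=(1,2) succ=(1,0) retry=(0,0)
step 5 (t1 CAS): counter=2 r=(1,2) succ=(1,0) retry=(1,0)
step 6 (t2 CAS): counter=3 r=(1,2) succ=(1,1) retry=(1,0)

counter=3 r=(1,2) succ=(1,1) retry=(1,0)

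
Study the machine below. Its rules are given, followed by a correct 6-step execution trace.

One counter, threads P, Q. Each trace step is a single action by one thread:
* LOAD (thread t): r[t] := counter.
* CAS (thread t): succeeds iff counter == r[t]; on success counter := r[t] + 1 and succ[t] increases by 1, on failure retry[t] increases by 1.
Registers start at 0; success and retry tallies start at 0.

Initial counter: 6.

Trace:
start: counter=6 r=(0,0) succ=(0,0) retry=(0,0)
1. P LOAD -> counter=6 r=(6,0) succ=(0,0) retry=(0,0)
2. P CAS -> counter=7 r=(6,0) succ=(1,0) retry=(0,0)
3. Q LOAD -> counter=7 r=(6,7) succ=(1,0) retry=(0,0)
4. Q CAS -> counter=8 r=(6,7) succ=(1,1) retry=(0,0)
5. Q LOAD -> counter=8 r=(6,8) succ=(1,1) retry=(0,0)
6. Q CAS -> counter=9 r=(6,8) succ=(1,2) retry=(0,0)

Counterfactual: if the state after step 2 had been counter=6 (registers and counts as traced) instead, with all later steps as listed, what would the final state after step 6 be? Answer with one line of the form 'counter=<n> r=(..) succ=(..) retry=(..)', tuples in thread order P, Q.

counter=8 r=(6,7) succ=(1,2) retry=(0,0)

state after step 2 := counter=6 r=(6,0) succ=(1,0) retry=(0,0)
3. Q LOAD -> counter=6 r=(6,6) succ=(1,0) retry=(0,0)
4. Q CAS -> counter=7 r=(6,6) succ=(1,1) retry=(0,0)
5. Q LOAD -> counter=7 r=(6,7) succ=(1,1) retry=(0,0)
6. Q CAS -> counter=8 r=(6,7) succ=(1,2) retry=(0,0)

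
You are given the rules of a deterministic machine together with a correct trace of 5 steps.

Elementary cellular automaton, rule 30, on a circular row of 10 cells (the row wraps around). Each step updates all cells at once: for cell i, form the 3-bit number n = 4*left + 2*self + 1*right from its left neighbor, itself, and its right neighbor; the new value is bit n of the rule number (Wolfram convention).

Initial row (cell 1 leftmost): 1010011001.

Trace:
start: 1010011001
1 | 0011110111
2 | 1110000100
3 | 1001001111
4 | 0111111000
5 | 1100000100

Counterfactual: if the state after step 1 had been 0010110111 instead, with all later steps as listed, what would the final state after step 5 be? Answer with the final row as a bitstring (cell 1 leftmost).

state after step 1 := 0010110111
2 | 1110100100
3 | 1000111111
4 | 0101100000
5 | 1101010000

1101010000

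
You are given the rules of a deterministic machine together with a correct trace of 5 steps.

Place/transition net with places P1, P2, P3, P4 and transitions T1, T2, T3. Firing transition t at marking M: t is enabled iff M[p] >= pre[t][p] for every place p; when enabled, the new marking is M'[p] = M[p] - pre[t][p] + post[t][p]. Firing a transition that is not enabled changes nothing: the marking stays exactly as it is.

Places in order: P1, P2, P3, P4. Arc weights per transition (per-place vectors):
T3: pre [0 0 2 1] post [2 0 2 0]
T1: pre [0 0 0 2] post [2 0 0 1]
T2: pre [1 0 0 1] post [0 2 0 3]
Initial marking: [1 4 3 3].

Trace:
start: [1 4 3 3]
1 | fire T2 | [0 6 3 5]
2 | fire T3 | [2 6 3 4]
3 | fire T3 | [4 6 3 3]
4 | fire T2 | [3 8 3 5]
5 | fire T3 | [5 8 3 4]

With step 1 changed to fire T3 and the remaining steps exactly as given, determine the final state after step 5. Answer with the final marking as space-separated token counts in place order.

(re-executing from step 1 with the substitution; state before step 1: [1 4 3 3])
1 | fire T3 | [3 4 3 2]
2 | fire T3 | [5 4 3 1]
3 | fire T3 | [7 4 3 0]
4 | fire T2 | [7 4 3 0]
5 | fire T3 | [7 4 3 0]

7 4 3 0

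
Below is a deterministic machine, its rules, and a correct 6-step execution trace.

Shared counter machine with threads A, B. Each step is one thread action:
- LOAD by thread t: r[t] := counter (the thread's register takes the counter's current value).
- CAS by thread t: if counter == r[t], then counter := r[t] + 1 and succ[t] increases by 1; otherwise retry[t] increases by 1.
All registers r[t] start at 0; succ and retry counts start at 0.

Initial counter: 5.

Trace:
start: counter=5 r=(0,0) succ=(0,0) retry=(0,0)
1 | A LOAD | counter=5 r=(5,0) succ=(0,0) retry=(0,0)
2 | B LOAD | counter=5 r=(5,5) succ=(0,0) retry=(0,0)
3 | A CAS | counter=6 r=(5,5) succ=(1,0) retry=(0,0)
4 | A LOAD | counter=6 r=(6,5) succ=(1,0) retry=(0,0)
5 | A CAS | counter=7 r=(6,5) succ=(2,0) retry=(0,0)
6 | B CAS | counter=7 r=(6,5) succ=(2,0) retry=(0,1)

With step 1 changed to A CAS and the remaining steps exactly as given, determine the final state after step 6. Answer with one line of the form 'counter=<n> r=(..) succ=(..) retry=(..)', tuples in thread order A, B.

counter=6 r=(5,5) succ=(1,0) retry=(2,1)

(re-executing from step 1 with the substitution; state before step 1: counter=5 r=(0,0) succ=(0,0) retry=(0,0))
1 | A CAS | counter=5 r=(0,0) succ=(0,0) retry=(1,0)
2 | B LOAD | counter=5 r=(0,5) succ=(0,0) retry=(1,0)
3 | A CAS | counter=5 r=(0,5) succ=(0,0) retry=(2,0)
4 | A LOAD | counter=5 r=(5,5) succ=(0,0) retry=(2,0)
5 | A CAS | counter=6 r=(5,5) succ=(1,0) retry=(2,0)
6 | B CAS | counter=6 r=(5,5) succ=(1,0) retry=(2,1)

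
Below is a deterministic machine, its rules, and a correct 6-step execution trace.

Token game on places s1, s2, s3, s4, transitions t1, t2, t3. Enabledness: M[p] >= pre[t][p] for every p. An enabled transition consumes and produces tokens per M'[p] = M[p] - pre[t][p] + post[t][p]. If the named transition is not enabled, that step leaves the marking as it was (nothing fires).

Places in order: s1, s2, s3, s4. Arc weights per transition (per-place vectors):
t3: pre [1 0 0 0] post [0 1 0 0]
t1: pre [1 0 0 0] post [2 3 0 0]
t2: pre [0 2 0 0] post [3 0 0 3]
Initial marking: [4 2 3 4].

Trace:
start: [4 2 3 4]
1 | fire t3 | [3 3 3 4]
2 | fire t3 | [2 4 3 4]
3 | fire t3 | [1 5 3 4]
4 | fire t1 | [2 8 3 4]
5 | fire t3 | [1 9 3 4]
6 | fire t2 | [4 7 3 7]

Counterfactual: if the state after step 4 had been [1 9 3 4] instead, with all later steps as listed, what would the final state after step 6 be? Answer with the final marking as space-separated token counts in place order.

state after step 4 := [1 9 3 4]
5 | fire t3 | [0 10 3 4]
6 | fire t2 | [3 8 3 7]

3 8 3 7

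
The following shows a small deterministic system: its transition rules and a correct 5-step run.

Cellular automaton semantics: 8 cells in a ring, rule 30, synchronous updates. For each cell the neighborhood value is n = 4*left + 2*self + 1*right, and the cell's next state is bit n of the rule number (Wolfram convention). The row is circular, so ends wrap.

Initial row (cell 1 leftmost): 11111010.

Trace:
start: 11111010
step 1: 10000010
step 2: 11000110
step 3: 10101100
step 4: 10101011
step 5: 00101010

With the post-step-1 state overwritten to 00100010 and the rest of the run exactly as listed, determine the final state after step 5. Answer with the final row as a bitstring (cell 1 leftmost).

state after step 1 := 00100010
step 2: 01110111
step 3: 01000100
step 4: 11101110
step 5: 10001000

10001000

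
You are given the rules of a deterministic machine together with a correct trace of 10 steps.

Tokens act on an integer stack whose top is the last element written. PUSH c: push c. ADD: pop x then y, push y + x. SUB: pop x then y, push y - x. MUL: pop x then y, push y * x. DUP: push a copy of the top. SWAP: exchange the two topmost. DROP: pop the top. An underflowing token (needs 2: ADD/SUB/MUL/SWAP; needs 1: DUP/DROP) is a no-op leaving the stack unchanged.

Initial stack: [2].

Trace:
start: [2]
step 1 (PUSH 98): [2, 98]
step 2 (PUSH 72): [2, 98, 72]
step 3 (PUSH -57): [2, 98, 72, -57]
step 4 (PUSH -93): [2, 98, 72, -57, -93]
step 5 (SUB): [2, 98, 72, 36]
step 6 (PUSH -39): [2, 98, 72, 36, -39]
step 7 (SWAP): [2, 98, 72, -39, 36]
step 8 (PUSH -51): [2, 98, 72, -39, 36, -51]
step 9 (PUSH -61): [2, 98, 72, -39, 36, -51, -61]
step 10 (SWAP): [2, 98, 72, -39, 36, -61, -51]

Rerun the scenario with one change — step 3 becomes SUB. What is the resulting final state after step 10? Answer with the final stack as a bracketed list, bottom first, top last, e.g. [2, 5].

(re-executing from step 3 with the substitution; state before step 3: [2, 98, 72])
step 3 (SUB): [2, 26]
step 4 (PUSH -93): [2, 26, -93]
step 5 (SUB): [2, 119]
step 6 (PUSH -39): [2, 119, -39]
step 7 (SWAP): [2, -39, 119]
step 8 (PUSH -51): [2, -39, 119, -51]
step 9 (PUSH -61): [2, -39, 119, -51, -61]
step 10 (SWAP): [2, -39, 119, -61, -51]

[2, -39, 119, -61, -51]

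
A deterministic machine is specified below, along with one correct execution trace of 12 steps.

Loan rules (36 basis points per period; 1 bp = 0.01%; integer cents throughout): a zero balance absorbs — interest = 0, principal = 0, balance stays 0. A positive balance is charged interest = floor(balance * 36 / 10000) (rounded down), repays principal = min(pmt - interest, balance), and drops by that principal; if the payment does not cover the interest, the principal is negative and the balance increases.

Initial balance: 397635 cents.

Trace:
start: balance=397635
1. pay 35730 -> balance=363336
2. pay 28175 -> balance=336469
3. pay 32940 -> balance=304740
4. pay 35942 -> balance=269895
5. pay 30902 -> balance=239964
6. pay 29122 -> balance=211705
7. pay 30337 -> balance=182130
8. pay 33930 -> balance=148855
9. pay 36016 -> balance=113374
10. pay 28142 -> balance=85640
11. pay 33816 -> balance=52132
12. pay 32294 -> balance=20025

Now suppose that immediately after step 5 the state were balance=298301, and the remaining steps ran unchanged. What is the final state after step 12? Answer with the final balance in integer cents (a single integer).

79849

state after step 5 := balance=298301
6. pay 29122 -> balance=270252
7. pay 30337 -> balance=240887
8. pay 33930 -> balance=207824
9. pay 36016 -> balance=172556
10. pay 28142 -> balance=145035
11. pay 33816 -> balance=111741
12. pay 32294 -> balance=79849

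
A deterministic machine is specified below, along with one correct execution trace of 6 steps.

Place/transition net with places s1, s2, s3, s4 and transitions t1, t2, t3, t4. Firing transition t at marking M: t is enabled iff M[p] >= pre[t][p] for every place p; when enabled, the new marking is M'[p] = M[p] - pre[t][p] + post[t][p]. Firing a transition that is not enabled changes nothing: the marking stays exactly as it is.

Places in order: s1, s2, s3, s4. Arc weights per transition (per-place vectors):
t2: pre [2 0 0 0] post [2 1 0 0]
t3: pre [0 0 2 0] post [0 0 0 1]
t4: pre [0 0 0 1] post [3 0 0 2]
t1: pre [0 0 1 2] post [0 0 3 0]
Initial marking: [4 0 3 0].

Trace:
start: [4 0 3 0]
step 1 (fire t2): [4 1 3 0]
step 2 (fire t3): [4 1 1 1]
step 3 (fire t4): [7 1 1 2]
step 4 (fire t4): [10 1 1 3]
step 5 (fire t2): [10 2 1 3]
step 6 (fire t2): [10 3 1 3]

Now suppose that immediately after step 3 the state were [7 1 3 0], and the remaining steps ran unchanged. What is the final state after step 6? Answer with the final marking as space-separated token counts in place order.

state after step 3 := [7 1 3 0]
step 4 (fire t4): [7 1 3 0]
step 5 (fire t2): [7 2 3 0]
step 6 (fire t2): [7 3 3 0]

7 3 3 0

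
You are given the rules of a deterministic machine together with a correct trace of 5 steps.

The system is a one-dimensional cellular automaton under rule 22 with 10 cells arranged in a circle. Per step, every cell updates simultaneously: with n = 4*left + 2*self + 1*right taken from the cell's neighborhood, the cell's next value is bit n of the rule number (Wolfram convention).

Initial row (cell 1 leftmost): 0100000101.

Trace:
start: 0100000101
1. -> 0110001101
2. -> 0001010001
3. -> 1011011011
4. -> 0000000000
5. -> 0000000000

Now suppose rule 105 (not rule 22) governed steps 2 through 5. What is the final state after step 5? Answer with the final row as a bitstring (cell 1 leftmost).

1000000011

(re-executing steps 2..5 under rule 105; state before step 2: 0110001101)
2. -> 1110101110
3. -> 1011011011
4. -> 1111111110
5. -> 1000000011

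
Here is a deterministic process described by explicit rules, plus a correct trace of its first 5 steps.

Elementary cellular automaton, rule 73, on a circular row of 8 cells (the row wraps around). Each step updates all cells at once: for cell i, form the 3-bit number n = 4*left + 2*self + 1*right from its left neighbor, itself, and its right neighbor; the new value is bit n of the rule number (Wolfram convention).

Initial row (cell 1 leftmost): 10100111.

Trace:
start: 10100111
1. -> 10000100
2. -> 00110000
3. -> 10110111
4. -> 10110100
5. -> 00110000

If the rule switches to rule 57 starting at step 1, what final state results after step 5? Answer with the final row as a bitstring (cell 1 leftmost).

10101010

(re-executing steps 1..5 under rule 57; state before step 1: 10100111)
1. -> 01010100
2. -> 00101011
3. -> 10010110
4. -> 01001101
5. -> 10101010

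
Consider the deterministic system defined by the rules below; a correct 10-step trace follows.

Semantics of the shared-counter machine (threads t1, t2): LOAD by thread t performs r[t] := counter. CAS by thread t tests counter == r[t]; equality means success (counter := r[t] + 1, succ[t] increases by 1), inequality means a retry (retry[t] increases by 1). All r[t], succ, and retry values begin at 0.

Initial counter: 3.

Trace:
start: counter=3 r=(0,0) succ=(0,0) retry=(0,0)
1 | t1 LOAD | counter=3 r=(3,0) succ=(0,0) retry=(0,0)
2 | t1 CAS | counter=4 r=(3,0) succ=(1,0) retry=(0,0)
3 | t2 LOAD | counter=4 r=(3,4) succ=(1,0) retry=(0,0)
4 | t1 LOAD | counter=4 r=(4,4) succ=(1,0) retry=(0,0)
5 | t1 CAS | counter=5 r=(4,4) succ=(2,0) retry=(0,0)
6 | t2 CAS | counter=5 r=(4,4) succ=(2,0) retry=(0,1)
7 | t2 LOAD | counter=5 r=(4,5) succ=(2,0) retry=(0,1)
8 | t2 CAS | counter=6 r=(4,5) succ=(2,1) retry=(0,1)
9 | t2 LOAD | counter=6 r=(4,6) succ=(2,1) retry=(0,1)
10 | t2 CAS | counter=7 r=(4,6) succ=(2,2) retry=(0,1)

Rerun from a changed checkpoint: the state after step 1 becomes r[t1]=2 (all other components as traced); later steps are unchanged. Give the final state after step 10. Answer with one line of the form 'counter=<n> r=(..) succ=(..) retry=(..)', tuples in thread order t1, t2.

counter=6 r=(3,5) succ=(1,2) retry=(1,1)

state after step 1 := counter=3 r=(2,0) succ=(0,0) retry=(0,0)
2 | t1 CAS | counter=3 r=(2,0) succ=(0,0) retry=(1,0)
3 | t2 LOAD | counter=3 r=(2,3) succ=(0,0) retry=(1,0)
4 | t1 LOAD | counter=3 r=(3,3) succ=(0,0) retry=(1,0)
5 | t1 CAS | counter=4 r=(3,3) succ=(1,0) retry=(1,0)
6 | t2 CAS | counter=4 r=(3,3) succ=(1,0) retry=(1,1)
7 | t2 LOAD | counter=4 r=(3,4) succ=(1,0) retry=(1,1)
8 | t2 CAS | counter=5 r=(3,4) succ=(1,1) retry=(1,1)
9 | t2 LOAD | counter=5 r=(3,5) succ=(1,1) retry=(1,1)
10 | t2 CAS | counter=6 r=(3,5) succ=(1,2) retry=(1,1)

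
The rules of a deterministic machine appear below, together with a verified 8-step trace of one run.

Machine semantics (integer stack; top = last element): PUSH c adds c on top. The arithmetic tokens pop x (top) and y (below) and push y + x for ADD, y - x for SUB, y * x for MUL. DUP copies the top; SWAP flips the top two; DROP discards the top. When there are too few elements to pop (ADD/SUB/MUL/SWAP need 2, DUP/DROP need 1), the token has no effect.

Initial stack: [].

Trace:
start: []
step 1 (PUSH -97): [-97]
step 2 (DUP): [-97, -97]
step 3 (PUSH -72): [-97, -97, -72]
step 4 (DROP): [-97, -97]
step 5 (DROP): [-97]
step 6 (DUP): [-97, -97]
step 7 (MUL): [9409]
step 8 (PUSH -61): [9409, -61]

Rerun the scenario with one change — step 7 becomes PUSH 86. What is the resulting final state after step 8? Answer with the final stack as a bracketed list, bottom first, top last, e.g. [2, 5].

(re-executing from step 7 with the substitution; state before step 7: [-97, -97])
step 7 (PUSH 86): [-97, -97, 86]
step 8 (PUSH -61): [-97, -97, 86, -61]

[-97, -97, 86, -61]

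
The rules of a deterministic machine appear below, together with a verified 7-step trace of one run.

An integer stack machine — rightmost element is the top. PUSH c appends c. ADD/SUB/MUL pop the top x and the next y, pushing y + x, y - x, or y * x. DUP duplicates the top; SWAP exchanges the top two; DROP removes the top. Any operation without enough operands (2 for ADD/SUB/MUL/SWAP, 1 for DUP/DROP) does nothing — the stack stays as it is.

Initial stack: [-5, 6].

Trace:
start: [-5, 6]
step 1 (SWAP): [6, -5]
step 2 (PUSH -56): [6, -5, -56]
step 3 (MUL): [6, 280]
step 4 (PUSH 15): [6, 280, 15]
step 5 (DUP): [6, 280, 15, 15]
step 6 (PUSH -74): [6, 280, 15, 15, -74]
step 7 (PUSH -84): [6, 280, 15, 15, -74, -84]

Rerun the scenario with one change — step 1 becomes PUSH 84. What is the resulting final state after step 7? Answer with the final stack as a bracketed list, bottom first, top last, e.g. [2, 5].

[-5, 6, -4704, 15, 15, -74, -84]

(re-executing from step 1 with the substitution; state before step 1: [-5, 6])
step 1 (PUSH 84): [-5, 6, 84]
step 2 (PUSH -56): [-5, 6, 84, -56]
step 3 (MUL): [-5, 6, -4704]
step 4 (PUSH 15): [-5, 6, -4704, 15]
step 5 (DUP): [-5, 6, -4704, 15, 15]
step 6 (PUSH -74): [-5, 6, -4704, 15, 15, -74]
step 7 (PUSH -84): [-5, 6, -4704, 15, 15, -74, -84]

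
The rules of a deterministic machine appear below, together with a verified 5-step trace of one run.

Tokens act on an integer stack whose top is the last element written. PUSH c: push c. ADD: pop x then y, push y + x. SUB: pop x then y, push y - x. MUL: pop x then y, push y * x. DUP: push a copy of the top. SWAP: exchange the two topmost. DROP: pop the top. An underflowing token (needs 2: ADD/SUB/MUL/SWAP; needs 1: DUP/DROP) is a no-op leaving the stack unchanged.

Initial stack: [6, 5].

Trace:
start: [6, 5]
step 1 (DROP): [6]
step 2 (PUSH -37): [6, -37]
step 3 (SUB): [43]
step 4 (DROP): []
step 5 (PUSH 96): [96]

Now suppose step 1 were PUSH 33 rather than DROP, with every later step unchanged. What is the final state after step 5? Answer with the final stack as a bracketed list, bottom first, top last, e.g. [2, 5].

(re-executing from step 1 with the substitution; state before step 1: [6, 5])
step 1 (PUSH 33): [6, 5, 33]
step 2 (PUSH -37): [6, 5, 33, -37]
step 3 (SUB): [6, 5, 70]
step 4 (DROP): [6, 5]
step 5 (PUSH 96): [6, 5, 96]

[6, 5, 96]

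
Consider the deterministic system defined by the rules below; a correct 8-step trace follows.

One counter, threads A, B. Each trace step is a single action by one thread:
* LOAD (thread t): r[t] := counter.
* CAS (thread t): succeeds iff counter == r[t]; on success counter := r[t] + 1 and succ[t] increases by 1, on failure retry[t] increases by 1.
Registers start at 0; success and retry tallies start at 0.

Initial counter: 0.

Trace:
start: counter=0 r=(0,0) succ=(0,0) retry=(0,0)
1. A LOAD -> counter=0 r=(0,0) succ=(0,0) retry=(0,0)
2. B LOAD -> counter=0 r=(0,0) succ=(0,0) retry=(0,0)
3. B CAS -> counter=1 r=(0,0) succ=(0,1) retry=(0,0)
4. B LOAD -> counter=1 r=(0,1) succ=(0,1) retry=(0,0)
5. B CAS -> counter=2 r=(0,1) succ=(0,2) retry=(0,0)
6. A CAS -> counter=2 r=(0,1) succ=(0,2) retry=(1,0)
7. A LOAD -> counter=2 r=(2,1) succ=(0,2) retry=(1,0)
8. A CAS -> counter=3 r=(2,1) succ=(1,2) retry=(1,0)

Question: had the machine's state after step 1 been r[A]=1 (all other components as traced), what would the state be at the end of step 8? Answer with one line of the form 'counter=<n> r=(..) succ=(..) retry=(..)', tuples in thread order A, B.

state after step 1 := counter=0 r=(1,0) succ=(0,0) retry=(0,0)
2. B LOAD -> counter=0 r=(1,0) succ=(0,0) retry=(0,0)
3. B CAS -> counter=1 r=(1,0) succ=(0,1) retry=(0,0)
4. B LOAD -> counter=1 r=(1,1) succ=(0,1) retry=(0,0)
5. B CAS -> counter=2 r=(1,1) succ=(0,2) retry=(0,0)
6. A CAS -> counter=2 r=(1,1) succ=(0,2) retry=(1,0)
7. A LOAD -> counter=2 r=(2,1) succ=(0,2) retry=(1,0)
8. A CAS -> counter=3 r=(2,1) succ=(1,2) retry=(1,0)

counter=3 r=(2,1) succ=(1,2) retry=(1,0)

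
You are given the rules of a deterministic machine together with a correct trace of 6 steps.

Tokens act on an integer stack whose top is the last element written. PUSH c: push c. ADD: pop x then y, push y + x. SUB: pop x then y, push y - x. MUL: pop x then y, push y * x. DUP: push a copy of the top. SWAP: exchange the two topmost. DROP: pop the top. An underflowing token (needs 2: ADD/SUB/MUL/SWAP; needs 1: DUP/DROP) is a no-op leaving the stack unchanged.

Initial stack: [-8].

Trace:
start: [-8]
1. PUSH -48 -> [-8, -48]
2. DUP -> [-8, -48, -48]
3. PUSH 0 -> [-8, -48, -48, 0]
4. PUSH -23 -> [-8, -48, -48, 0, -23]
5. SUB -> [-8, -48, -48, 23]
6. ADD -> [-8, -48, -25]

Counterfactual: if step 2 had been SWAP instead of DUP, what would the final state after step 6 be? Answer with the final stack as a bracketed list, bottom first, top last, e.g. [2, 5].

(re-executing from step 2 with the substitution; state before step 2: [-8, -48])
2. SWAP -> [-48, -8]
3. PUSH 0 -> [-48, -8, 0]
4. PUSH -23 -> [-48, -8, 0, -23]
5. SUB -> [-48, -8, 23]
6. ADD -> [-48, 15]

[-48, 15]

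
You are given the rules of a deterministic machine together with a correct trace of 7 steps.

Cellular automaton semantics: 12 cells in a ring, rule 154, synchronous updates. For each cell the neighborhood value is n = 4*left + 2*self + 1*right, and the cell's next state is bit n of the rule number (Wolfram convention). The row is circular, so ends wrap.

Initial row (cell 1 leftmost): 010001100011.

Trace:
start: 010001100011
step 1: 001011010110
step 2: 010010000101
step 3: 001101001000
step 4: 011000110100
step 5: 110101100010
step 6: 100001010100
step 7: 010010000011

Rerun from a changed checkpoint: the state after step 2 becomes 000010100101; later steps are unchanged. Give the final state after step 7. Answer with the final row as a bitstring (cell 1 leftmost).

000110001001

state after step 2 := 000010100101
step 3: 100100011000
step 4: 011010110101
step 5: 010000100000
step 6: 101001010000
step 7: 000110001001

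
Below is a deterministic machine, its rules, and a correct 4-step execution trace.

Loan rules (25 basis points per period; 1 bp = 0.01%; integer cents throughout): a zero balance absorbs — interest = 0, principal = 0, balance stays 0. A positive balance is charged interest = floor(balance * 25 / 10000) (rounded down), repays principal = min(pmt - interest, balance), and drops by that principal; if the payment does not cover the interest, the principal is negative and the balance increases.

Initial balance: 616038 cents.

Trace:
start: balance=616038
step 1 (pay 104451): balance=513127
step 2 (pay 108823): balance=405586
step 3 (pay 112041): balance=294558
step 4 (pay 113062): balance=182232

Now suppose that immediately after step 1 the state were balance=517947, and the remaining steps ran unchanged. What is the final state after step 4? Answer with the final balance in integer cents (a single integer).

187089

state after step 1 := balance=517947
step 2 (pay 108823): balance=410418
step 3 (pay 112041): balance=299403
step 4 (pay 113062): balance=187089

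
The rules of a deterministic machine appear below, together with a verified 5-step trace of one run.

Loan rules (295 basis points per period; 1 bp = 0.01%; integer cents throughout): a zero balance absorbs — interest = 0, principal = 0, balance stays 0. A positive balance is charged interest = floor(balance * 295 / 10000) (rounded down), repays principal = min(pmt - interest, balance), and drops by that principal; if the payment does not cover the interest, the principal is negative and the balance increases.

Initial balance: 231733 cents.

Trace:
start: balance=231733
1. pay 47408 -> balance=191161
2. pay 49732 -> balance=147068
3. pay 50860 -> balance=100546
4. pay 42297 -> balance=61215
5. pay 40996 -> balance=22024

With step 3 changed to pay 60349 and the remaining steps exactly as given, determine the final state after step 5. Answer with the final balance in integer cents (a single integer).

(re-executing from step 3 with the substitution; state before step 3: balance=147068)
3. pay 60349 -> balance=91057
4. pay 42297 -> balance=51446
5. pay 40996 -> balance=11967

11967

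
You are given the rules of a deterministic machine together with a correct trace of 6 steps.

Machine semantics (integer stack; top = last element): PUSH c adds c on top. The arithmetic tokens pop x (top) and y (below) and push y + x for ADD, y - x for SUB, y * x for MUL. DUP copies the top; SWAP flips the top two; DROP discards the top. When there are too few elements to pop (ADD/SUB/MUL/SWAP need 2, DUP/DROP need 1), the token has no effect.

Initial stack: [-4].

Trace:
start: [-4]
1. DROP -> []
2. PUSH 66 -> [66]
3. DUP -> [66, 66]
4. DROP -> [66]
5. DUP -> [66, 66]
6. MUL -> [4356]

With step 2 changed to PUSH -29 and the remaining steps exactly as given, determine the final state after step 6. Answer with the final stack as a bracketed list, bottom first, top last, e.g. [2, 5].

[841]

(re-executing from step 2 with the substitution; state before step 2: [])
2. PUSH -29 -> [-29]
3. DUP -> [-29, -29]
4. DROP -> [-29]
5. DUP -> [-29, -29]
6. MUL -> [841]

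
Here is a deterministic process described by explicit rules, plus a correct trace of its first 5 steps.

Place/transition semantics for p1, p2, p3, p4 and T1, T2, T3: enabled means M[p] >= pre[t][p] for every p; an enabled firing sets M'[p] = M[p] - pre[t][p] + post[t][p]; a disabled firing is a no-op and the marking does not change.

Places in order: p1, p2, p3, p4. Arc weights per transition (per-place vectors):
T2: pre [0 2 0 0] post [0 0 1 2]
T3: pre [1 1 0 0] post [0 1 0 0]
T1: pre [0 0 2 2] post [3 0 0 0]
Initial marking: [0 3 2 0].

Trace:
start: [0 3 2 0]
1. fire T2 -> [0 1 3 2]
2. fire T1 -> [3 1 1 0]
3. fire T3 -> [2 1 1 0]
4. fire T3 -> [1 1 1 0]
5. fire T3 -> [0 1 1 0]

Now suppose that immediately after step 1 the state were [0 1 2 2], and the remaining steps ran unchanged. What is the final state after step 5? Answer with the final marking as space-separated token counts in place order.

state after step 1 := [0 1 2 2]
2. fire T1 -> [3 1 0 0]
3. fire T3 -> [2 1 0 0]
4. fire T3 -> [1 1 0 0]
5. fire T3 -> [0 1 0 0]

0 1 0 0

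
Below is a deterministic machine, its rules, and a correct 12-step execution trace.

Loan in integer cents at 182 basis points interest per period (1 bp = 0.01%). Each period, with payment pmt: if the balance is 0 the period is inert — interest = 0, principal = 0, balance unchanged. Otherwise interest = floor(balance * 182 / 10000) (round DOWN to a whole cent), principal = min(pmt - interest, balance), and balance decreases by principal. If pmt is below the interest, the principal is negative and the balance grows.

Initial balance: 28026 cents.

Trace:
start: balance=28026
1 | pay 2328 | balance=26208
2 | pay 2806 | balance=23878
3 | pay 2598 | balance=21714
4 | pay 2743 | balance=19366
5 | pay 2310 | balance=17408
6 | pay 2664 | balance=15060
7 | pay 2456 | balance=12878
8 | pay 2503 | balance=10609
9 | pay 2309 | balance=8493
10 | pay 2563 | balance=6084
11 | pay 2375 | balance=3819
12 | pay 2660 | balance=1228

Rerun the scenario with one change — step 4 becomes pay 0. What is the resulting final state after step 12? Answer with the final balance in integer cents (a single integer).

(re-executing from step 4 with the substitution; state before step 4: balance=21714)
4 | pay 0 | balance=22109
5 | pay 2310 | balance=20201
6 | pay 2664 | balance=17904
7 | pay 2456 | balance=15773
8 | pay 2503 | balance=13557
9 | pay 2309 | balance=11494
10 | pay 2563 | balance=9140
11 | pay 2375 | balance=6931
12 | pay 2660 | balance=4397

4397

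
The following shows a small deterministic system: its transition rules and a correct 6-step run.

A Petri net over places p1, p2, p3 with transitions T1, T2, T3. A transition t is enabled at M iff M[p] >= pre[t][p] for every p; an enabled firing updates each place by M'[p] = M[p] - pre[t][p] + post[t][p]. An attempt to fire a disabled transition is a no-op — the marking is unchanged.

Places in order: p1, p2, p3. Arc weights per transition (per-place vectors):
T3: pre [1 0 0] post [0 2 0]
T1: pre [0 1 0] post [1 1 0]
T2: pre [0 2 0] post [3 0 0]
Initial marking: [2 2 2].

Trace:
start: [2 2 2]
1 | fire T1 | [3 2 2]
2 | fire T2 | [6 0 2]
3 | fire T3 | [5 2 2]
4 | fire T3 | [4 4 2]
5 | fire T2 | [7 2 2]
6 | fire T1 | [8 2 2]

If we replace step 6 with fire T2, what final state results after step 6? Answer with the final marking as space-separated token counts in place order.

10 0 2

(re-executing from step 6 with the substitution; state before step 6: [7 2 2])
6 | fire T2 | [10 0 2]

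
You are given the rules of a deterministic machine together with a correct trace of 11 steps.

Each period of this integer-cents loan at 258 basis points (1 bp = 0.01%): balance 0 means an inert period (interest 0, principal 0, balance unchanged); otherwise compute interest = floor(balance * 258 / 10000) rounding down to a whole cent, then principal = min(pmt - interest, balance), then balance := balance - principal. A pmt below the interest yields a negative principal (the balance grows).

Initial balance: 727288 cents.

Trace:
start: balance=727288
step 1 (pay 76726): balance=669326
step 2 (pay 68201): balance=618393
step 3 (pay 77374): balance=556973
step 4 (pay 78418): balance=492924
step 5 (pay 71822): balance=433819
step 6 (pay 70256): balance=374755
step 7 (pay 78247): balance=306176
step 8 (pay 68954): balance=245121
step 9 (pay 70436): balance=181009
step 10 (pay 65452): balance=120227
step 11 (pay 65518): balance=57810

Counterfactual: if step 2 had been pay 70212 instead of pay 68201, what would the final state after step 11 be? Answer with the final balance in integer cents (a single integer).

55281

(re-executing from step 2 with the substitution; state before step 2: balance=669326)
step 2 (pay 70212): balance=616382
step 3 (pay 77374): balance=554910
step 4 (pay 78418): balance=490808
step 5 (pay 71822): balance=431648
step 6 (pay 70256): balance=372528
step 7 (pay 78247): balance=303892
step 8 (pay 68954): balance=242778
step 9 (pay 70436): balance=178605
step 10 (pay 65452): balance=117761
step 11 (pay 65518): balance=55281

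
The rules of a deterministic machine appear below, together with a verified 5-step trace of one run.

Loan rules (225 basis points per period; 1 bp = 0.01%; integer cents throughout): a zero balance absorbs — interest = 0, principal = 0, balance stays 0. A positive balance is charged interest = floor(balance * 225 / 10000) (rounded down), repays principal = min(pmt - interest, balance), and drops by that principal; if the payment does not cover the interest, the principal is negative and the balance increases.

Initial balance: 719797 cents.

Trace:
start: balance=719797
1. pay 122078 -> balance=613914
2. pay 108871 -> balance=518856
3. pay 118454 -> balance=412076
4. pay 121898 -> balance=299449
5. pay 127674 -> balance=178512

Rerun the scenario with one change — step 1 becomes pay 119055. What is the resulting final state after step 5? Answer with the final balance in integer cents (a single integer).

(re-executing from step 1 with the substitution; state before step 1: balance=719797)
1. pay 119055 -> balance=616937
2. pay 108871 -> balance=521947
3. pay 118454 -> balance=415236
4. pay 121898 -> balance=302680
5. pay 127674 -> balance=181816

181816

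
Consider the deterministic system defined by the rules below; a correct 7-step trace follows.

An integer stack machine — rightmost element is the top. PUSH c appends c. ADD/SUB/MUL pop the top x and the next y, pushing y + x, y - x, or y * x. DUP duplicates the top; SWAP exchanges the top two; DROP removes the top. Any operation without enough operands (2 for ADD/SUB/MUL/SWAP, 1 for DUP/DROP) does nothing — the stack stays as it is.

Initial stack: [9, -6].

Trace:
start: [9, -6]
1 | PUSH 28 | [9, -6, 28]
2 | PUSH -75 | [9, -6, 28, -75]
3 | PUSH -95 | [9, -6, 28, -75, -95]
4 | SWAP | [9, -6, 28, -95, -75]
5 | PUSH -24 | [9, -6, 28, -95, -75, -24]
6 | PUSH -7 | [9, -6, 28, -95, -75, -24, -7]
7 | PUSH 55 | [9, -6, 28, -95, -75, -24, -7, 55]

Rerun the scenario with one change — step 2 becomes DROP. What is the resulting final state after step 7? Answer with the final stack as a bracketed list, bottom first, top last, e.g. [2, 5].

[9, -95, -6, -24, -7, 55]

(re-executing from step 2 with the substitution; state before step 2: [9, -6, 28])
2 | DROP | [9, -6]
3 | PUSH -95 | [9, -6, -95]
4 | SWAP | [9, -95, -6]
5 | PUSH -24 | [9, -95, -6, -24]
6 | PUSH -7 | [9, -95, -6, -24, -7]
7 | PUSH 55 | [9, -95, -6, -24, -7, 55]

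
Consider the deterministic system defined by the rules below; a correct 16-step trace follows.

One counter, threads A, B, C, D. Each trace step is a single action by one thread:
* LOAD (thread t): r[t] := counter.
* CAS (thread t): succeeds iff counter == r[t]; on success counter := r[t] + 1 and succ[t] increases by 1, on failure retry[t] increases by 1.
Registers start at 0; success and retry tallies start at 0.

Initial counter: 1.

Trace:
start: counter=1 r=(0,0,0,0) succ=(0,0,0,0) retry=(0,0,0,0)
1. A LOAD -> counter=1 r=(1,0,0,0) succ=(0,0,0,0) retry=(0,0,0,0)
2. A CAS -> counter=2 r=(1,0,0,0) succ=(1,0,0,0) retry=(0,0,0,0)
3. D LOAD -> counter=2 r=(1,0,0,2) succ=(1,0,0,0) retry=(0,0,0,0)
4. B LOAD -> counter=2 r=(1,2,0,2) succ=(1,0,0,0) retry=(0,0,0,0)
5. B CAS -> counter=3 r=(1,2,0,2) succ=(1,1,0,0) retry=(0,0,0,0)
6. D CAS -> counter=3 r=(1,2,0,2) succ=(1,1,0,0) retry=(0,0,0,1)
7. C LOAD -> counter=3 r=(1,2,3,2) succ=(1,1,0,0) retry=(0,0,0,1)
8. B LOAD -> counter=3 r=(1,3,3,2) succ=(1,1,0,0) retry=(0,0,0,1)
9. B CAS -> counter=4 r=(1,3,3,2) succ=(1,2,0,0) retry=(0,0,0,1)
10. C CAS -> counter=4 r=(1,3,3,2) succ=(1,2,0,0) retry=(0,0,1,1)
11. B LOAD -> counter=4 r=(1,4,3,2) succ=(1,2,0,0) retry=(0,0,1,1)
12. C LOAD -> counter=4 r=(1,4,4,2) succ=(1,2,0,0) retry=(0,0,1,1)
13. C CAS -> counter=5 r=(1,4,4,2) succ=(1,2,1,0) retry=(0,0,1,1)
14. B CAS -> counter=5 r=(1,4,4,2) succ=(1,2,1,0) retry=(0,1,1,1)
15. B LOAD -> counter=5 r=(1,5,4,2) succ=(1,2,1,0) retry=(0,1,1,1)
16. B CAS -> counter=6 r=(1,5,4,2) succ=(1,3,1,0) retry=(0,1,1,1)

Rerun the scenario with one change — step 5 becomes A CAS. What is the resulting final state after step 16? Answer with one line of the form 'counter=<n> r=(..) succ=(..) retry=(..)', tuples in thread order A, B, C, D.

counter=6 r=(1,5,4,2) succ=(1,2,1,1) retry=(1,1,1,0)

(re-executing from step 5 with the substitution; state before step 5: counter=2 r=(1,2,0,2) succ=(1,0,0,0) retry=(0,0,0,0))
5. A CAS -> counter=2 r=(1,2,0,2) succ=(1,0,0,0) retry=(1,0,0,0)
6. D CAS -> counter=3 r=(1,2,0,2) succ=(1,0,0,1) retry=(1,0,0,0)
7. C LOAD -> counter=3 r=(1,2,3,2) succ=(1,0,0,1) retry=(1,0,0,0)
8. B LOAD -> counter=3 r=(1,3,3,2) succ=(1,0,0,1) retry=(1,0,0,0)
9. B CAS -> counter=4 r=(1,3,3,2) succ=(1,1,0,1) retry=(1,0,0,0)
10. C CAS -> counter=4 r=(1,3,3,2) succ=(1,1,0,1) retry=(1,0,1,0)
11. B LOAD -> counter=4 r=(1,4,3,2) succ=(1,1,0,1) retry=(1,0,1,0)
12. C LOAD -> counter=4 r=(1,4,4,2) succ=(1,1,0,1) retry=(1,0,1,0)
13. C CAS -> counter=5 r=(1,4,4,2) succ=(1,1,1,1) retry=(1,0,1,0)
14. B CAS -> counter=5 r=(1,4,4,2) succ=(1,1,1,1) retry=(1,1,1,0)
15. B LOAD -> counter=5 r=(1,5,4,2) succ=(1,1,1,1) retry=(1,1,1,0)
16. B CAS -> counter=6 r=(1,5,4,2) succ=(1,2,1,1) retry=(1,1,1,0)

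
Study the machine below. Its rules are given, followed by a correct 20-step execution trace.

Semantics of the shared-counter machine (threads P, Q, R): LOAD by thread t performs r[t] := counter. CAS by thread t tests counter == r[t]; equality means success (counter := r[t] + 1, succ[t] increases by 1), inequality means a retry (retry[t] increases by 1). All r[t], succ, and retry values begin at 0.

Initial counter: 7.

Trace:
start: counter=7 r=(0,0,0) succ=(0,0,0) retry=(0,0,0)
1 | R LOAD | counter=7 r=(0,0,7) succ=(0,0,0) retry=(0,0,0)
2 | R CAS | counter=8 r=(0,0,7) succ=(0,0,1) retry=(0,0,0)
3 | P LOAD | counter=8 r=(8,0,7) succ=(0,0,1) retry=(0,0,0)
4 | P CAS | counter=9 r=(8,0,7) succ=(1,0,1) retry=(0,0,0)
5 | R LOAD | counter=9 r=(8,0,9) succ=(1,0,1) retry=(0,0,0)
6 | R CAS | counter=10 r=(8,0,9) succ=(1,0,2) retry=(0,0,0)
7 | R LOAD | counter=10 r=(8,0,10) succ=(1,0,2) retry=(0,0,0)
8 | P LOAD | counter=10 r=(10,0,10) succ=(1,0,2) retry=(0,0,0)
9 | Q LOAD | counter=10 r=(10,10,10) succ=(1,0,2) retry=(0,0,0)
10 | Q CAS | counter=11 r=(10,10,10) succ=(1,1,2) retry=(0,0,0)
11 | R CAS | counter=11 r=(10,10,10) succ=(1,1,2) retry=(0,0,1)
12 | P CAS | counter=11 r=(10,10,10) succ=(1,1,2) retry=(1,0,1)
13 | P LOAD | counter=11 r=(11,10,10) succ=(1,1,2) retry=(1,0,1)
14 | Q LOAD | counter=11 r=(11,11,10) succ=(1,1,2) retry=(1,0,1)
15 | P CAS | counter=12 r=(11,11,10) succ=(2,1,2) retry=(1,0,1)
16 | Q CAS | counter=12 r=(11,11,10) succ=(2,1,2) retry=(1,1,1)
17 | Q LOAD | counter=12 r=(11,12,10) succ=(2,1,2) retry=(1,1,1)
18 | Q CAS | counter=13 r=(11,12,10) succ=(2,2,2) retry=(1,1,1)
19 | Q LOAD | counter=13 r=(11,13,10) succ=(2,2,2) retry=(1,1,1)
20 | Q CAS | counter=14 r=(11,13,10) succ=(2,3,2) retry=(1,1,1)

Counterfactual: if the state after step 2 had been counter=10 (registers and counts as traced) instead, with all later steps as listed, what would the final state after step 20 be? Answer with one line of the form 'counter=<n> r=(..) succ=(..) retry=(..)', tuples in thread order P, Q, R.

state after step 2 := counter=10 r=(0,0,7) succ=(0,0,1) retry=(0,0,0)
3 | P LOAD | counter=10 r=(10,0,7) succ=(0,0,1) retry=(0,0,0)
4 | P CAS | counter=11 r=(10,0,7) succ=(1,0,1) retry=(0,0,0)
5 | R LOAD | counter=11 r=(10,0,11) succ=(1,0,1) retry=(0,0,0)
6 | R CAS | counter=12 r=(10,0,11) succ=(1,0,2) retry=(0,0,0)
7 | R LOAD | counter=12 r=(10,0,12) succ=(1,0,2) retry=(0,0,0)
8 | P LOAD | counter=12 r=(12,0,12) succ=(1,0,2) retry=(0,0,0)
9 | Q LOAD | counter=12 r=(12,12,12) succ=(1,0,2) retry=(0,0,0)
10 | Q CAS | counter=13 r=(12,12,12) succ=(1,1,2) retry=(0,0,0)
11 | R CAS | counter=13 r=(12,12,12) succ=(1,1,2) retry=(0,0,1)
12 | P CAS | counter=13 r=(12,12,12) succ=(1,1,2) retry=(1,0,1)
13 | P LOAD | counter=13 r=(13,12,12) succ=(1,1,2) retry=(1,0,1)
14 | Q LOAD | counter=13 r=(13,13,12) succ=(1,1,2) retry=(1,0,1)
15 | P CAS | counter=14 r=(13,13,12) succ=(2,1,2) retry=(1,0,1)
16 | Q CAS | counter=14 r=(13,13,12) succ=(2,1,2) retry=(1,1,1)
17 | Q LOAD | counter=14 r=(13,14,12) succ=(2,1,2) retry=(1,1,1)
18 | Q CAS | counter=15 r=(13,14,12) succ=(2,2,2) retry=(1,1,1)
19 | Q LOAD | counter=15 r=(13,15,12) succ=(2,2,2) retry=(1,1,1)
20 | Q CAS | counter=16 r=(13,15,12) succ=(2,3,2) retry=(1,1,1)

counter=16 r=(13,15,12) succ=(2,3,2) retry=(1,1,1)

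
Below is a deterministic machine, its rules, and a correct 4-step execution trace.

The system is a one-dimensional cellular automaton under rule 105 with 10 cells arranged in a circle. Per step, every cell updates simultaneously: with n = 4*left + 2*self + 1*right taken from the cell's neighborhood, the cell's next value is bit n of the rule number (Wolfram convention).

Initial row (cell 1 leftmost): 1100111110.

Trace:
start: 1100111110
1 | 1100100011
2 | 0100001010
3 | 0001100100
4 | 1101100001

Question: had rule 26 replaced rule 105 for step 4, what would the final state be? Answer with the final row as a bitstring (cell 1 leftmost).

0011011010

(re-executing step 4 under rule 26; state before step 4: 0001100100)
4 | 0011011010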